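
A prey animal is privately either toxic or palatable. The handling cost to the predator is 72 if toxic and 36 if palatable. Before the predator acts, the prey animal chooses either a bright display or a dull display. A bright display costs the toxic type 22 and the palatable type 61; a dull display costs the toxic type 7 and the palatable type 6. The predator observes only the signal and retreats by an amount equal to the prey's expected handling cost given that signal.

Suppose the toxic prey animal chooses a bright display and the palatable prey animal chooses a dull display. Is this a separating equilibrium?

Yes

If types separate, bright display earns payment 72 and dull display earns 36.
Toxic: bright display gives 72 − 22 = 50; dull display gives 36 − 7 = 29. No deviation. ✓
Palatable: dull display gives 36 − 6 = 30; bright display gives 72 − 61 = 11. No deviation. ✓
Both incentive constraints hold.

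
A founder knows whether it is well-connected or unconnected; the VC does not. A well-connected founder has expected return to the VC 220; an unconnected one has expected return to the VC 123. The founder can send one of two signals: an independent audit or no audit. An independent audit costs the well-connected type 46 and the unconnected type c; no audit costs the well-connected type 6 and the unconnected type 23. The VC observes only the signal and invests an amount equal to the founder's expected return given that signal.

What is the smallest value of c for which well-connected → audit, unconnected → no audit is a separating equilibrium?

Under separation: audit → well-connected (pays 220); no audit → unconnected (pays 123).
Well-connected: 220 − 46 = 174 ≥ 123 − 6 = 117. Holds regardless of c. ✓
Unconnected: 123 − 23 ≥ 220 − c, so c ≥ 220 − 100 = 120.

120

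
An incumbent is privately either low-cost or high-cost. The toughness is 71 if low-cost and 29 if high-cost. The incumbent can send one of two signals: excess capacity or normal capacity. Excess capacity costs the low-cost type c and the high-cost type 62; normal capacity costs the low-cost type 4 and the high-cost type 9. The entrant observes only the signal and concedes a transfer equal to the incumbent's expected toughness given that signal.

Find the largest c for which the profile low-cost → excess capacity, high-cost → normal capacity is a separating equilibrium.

46

Under separation: excess capacity → low-cost (pays 71); normal capacity → high-cost (pays 29).
High-cost: 29 − 9 = 20 ≥ 71 − 62 = 9. Holds regardless of c. ✓
Low-cost: 71 − c ≥ 29 − 4, so c ≤ 71 − 25 = 46.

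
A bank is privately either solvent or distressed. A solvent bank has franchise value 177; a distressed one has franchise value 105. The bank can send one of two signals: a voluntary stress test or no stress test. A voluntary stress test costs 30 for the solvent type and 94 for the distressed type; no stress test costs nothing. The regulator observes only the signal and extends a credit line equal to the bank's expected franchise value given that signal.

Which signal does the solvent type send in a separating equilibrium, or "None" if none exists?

stress test

Try solvent → stress test, distressed → no stress test:
  Under separation the regulator infers type exactly: stress test → solvent (pays 177), no stress test → distressed (pays 105).
  Solvent: stress test gives 177 − 30 = 147; no stress test gives 105 − 0 = 105. No deviation. ✓
  Distressed: no stress test gives 105 − 0 = 105; stress test gives 177 − 94 = 83. No deviation. ✓
Both hold — the solvent type sends stress test.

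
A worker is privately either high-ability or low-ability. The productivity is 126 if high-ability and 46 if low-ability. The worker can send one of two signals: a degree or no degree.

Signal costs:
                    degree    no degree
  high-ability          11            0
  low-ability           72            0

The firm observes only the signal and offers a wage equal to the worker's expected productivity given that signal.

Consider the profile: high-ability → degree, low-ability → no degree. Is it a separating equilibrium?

If types separate, degree earns payment 126 and no degree earns 46.
High-ability: degree gives 126 − 11 = 115; no degree gives 46 − 0 = 46. No deviation. ✓
Low-ability: no degree gives 46 − 0 = 46; degree gives 126 − 72 = 54. Would deviate. ✗

No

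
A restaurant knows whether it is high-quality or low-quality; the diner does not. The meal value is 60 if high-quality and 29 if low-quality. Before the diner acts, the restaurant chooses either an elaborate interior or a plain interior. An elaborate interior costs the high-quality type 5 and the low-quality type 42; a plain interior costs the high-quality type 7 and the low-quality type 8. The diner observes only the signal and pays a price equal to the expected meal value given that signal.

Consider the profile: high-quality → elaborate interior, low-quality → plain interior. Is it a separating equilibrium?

Yes

If types separate, elaborate interior earns payment 60 and plain interior earns 29.
High-quality: elaborate interior gives 60 − 5 = 55; plain interior gives 29 − 7 = 22. No deviation. ✓
Low-quality: plain interior gives 29 − 8 = 21; elaborate interior gives 60 − 42 = 18. No deviation. ✓
Both incentive constraints hold.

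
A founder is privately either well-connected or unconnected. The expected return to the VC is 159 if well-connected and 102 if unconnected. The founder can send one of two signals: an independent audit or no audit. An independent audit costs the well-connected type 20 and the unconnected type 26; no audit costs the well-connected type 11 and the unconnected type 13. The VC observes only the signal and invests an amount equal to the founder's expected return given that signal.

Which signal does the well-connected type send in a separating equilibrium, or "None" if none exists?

None

Try well-connected → audit, unconnected → no audit:
  Under separation the VC infers type exactly: audit → well-connected (pays 159), no audit → unconnected (pays 102).
  Well-connected: audit gives 159 − 20 = 139; no audit gives 102 − 11 = 91. No deviation. ✓
  Unconnected: no audit gives 102 − 13 = 89; audit gives 159 − 26 = 133. Would deviate. ✗
Try well-connected → no audit, unconnected → audit:
  Under separation the VC infers type exactly: no audit → well-connected (pays 159), audit → unconnected (pays 102).
  Well-connected: no audit gives 159 − 11 = 148; audit gives 102 − 20 = 82. No deviation. ✓
  Unconnected: audit gives 102 − 26 = 76; no audit gives 159 − 13 = 146. Would deviate. ✗
Neither assignment is incentive-compatible.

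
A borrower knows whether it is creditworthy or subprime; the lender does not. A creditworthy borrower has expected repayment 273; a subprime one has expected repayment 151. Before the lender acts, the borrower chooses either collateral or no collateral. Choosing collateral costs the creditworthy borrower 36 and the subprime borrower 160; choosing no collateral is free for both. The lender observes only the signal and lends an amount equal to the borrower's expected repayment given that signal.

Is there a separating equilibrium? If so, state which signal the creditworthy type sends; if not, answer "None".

Try creditworthy → collateral, subprime → no collateral:
  If types separate, collateral earns payment 273 and no collateral earns 151.
  Creditworthy: collateral gives 273 − 36 = 237; no collateral gives 151 − 0 = 151. No deviation. ✓
  Subprime: no collateral gives 151 − 0 = 151; collateral gives 273 − 160 = 113. No deviation. ✓
Both hold — the creditworthy type sends collateral.

collateral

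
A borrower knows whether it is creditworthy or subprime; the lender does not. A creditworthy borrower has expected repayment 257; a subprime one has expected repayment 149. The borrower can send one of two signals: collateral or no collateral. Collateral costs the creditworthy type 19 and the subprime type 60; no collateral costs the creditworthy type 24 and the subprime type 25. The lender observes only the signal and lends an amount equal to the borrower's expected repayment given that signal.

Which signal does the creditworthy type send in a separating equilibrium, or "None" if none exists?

None

Try creditworthy → collateral, subprime → no collateral:
  If types separate, collateral earns payment 257 and no collateral earns 149.
  Creditworthy: collateral gives 257 − 19 = 238; no collateral gives 149 − 24 = 125. No deviation. ✓
  Subprime: no collateral gives 149 − 25 = 124; collateral gives 257 − 60 = 197. Would deviate. ✗
Try creditworthy → no collateral, subprime → collateral:
  If types separate, no collateral earns payment 257 and collateral earns 149.
  Creditworthy: no collateral gives 257 − 24 = 233; collateral gives 149 − 19 = 130. No deviation. ✓
  Subprime: collateral gives 149 − 60 = 89; no collateral gives 257 − 25 = 232. Would deviate. ✗
Neither assignment is incentive-compatible.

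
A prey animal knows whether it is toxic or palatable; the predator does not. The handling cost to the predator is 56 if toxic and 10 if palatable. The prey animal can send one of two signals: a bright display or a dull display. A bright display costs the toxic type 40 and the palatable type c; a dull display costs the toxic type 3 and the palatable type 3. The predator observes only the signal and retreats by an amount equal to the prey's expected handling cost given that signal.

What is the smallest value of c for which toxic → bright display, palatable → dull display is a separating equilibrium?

Under separation: bright display → toxic (pays 56); dull display → palatable (pays 10).
Toxic: 56 − 40 = 16 ≥ 10 − 3 = 7. Holds regardless of c. ✓
Palatable: 10 − 3 ≥ 56 − c, so c ≥ 56 − 7 = 49.

49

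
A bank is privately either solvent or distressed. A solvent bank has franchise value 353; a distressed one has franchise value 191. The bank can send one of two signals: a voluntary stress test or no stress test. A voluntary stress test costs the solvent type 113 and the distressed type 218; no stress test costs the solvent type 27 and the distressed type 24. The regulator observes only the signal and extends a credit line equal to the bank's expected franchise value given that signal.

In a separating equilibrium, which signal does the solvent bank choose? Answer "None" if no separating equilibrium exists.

Try solvent → stress test, distressed → no stress test:
  Under separation the regulator infers type exactly: stress test → solvent (pays 353), no stress test → distressed (pays 191).
  Solvent: stress test gives 353 − 113 = 240; no stress test gives 191 − 27 = 164. No deviation. ✓
  Distressed: no stress test gives 191 − 24 = 167; stress test gives 353 − 218 = 135. No deviation. ✓
Both hold — the solvent type sends stress test.

stress test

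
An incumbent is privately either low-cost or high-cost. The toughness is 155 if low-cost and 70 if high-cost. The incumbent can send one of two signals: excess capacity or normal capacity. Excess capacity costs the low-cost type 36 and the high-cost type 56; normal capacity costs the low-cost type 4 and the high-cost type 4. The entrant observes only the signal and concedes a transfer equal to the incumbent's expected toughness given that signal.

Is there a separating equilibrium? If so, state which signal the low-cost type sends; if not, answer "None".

Try low-cost → excess capacity, high-cost → normal capacity:
  If types separate, excess capacity earns payment 155 and normal capacity earns 70.
  Low-cost: excess capacity gives 155 − 36 = 119; normal capacity gives 70 − 4 = 66. No deviation. ✓
  High-cost: normal capacity gives 70 − 4 = 66; excess capacity gives 155 − 56 = 99. Would deviate. ✗
Try low-cost → normal capacity, high-cost → excess capacity:
  If types separate, normal capacity earns payment 155 and excess capacity earns 70.
  Low-cost: normal capacity gives 155 − 4 = 151; excess capacity gives 70 − 36 = 34. No deviation. ✓
  High-cost: excess capacity gives 70 − 56 = 14; normal capacity gives 155 − 4 = 151. Would deviate. ✗
Neither assignment is incentive-compatible.

None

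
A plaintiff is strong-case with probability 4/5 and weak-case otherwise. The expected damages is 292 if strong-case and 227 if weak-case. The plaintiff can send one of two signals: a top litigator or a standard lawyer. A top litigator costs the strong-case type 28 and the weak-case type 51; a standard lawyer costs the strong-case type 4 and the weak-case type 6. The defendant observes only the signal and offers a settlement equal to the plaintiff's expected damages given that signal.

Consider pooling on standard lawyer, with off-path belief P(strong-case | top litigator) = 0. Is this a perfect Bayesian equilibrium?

Yes

At the pooled signal (standard lawyer) the defendant holds the prior 4/5 and pays 4/5·292 + 1/5·227 = 279. Off-path (top litigator) belief 0 gives 0·292 + 1·227 = 227.
Strong-case: standard lawyer gives 279 − 4 = 275; top litigator gives 227 − 28 = 199. Stays. ✓
Weak-case: standard lawyer gives 279 − 6 = 273; top litigator gives 227 − 51 = 176. Stays. ✓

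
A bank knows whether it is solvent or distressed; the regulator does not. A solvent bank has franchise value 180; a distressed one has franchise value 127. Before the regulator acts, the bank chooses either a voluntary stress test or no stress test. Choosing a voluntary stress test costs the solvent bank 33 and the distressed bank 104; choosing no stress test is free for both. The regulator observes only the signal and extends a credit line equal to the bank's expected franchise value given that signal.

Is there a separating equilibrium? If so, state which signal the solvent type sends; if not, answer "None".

stress test

Try solvent → stress test, distressed → no stress test:
  If types separate, stress test earns payment 180 and no stress test earns 127.
  Solvent: stress test gives 180 − 33 = 147; no stress test gives 127 − 0 = 127. No deviation. ✓
  Distressed: no stress test gives 127 − 0 = 127; stress test gives 180 − 104 = 76. No deviation. ✓
Both hold — the solvent type sends stress test.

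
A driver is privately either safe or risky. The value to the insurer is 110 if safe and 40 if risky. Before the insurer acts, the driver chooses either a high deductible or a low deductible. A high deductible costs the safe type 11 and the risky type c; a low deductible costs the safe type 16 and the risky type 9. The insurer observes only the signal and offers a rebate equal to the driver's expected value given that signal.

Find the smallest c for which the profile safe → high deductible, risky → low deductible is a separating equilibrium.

Under separation: high deductible → safe (pays 110); low deductible → risky (pays 40).
Safe: 110 − 11 = 99 ≥ 40 − 16 = 24. Holds regardless of c. ✓
Risky: 40 − 9 ≥ 110 − c, so c ≥ 110 − 31 = 79.

79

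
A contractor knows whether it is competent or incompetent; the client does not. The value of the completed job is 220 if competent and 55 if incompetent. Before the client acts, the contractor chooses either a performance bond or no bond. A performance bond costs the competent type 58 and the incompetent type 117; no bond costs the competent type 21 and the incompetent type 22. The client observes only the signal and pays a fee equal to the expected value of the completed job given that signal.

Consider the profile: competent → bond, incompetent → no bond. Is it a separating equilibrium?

No

Under separation the client infers type exactly: bond → competent (pays 220), no bond → incompetent (pays 55).
Competent: bond gives 220 − 58 = 162; no bond gives 55 − 21 = 34. No deviation. ✓
Incompetent: no bond gives 55 − 22 = 33; bond gives 220 − 117 = 103. Would deviate. ✗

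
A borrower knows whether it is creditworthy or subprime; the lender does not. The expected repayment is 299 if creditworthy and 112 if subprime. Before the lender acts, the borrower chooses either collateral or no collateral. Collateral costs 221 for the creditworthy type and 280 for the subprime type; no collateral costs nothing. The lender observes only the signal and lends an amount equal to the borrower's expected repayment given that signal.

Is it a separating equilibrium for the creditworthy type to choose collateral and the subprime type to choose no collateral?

No

Under separation the lender infers type exactly: collateral → creditworthy (pays 299), no collateral → subprime (pays 112).
Creditworthy: collateral gives 299 − 221 = 78; no collateral gives 112 − 0 = 112. Would deviate. ✗
Subprime: no collateral gives 112 − 0 = 112; collateral gives 299 − 280 = 19. No deviation. ✓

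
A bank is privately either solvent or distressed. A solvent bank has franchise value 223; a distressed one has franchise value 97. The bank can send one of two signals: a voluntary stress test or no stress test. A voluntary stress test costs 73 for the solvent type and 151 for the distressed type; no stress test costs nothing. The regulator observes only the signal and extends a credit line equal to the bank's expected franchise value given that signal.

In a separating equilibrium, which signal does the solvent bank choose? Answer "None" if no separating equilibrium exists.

stress test

Try solvent → stress test, distressed → no stress test:
  Under separation the regulator infers type exactly: stress test → solvent (pays 223), no stress test → distressed (pays 97).
  Solvent: stress test gives 223 − 73 = 150; no stress test gives 97 − 0 = 97. No deviation. ✓
  Distressed: no stress test gives 97 − 0 = 97; stress test gives 223 − 151 = 72. No deviation. ✓
Both hold — the solvent type sends stress test.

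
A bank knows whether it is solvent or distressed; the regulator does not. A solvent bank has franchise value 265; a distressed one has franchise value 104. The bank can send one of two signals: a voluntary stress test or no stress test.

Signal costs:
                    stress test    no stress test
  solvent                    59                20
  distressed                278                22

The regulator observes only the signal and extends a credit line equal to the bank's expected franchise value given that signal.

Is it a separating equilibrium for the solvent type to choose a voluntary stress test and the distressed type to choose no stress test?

Under separation the regulator infers type exactly: stress test → solvent (pays 265), no stress test → distressed (pays 104).
Solvent: stress test gives 265 − 59 = 206; no stress test gives 104 − 20 = 84. No deviation. ✓
Distressed: no stress test gives 104 − 22 = 82; stress test gives 265 − 278 = -13. No deviation. ✓
Neither type gains from mimicking the other.

Yes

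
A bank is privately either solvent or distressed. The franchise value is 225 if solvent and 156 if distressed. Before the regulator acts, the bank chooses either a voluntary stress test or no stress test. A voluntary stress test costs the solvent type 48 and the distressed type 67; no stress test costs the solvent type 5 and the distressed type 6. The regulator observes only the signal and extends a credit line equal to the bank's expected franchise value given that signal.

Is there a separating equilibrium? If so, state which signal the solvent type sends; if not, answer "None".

Try solvent → stress test, distressed → no stress test:
  If types separate, stress test earns payment 225 and no stress test earns 156.
  Solvent: stress test gives 225 − 48 = 177; no stress test gives 156 − 5 = 151. No deviation. ✓
  Distressed: no stress test gives 156 − 6 = 150; stress test gives 225 − 67 = 158. Would deviate. ✗
Try solvent → no stress test, distressed → stress test:
  If types separate, no stress test earns payment 225 and stress test earns 156.
  Solvent: no stress test gives 225 − 5 = 220; stress test gives 156 − 48 = 108. No deviation. ✓
  Distressed: stress test gives 156 − 67 = 89; no stress test gives 225 − 6 = 219. Would deviate. ✗
Neither assignment is incentive-compatible.

None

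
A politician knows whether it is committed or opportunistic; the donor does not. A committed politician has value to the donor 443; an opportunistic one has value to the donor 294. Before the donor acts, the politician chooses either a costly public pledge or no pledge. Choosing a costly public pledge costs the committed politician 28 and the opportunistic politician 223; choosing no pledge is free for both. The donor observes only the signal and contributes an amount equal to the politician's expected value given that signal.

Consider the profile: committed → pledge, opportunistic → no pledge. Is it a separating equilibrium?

If types separate, pledge earns payment 443 and no pledge earns 294.
Committed: pledge gives 443 − 28 = 415; no pledge gives 294 − 0 = 294. No deviation. ✓
Opportunistic: no pledge gives 294 − 0 = 294; pledge gives 443 − 223 = 220. No deviation. ✓
Neither type gains from mimicking the other.

Yes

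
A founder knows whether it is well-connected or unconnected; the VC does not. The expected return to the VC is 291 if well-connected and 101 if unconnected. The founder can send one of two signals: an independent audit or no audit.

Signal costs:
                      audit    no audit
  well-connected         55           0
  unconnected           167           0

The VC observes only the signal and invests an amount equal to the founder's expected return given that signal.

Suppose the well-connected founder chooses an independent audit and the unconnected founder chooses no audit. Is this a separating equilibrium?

If types separate, audit earns payment 291 and no audit earns 101.
Well-connected: audit gives 291 − 55 = 236; no audit gives 101 − 0 = 101. No deviation. ✓
Unconnected: no audit gives 101 − 0 = 101; audit gives 291 − 167 = 124. Would deviate. ✗

No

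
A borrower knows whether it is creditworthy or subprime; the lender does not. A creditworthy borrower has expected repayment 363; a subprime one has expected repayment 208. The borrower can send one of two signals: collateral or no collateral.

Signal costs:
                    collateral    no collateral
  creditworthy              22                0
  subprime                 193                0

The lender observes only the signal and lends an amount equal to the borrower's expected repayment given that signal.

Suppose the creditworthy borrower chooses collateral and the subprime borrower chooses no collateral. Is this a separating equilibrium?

Under separation the lender infers type exactly: collateral → creditworthy (pays 363), no collateral → subprime (pays 208).
Creditworthy: collateral gives 363 − 22 = 341; no collateral gives 208 − 0 = 208. No deviation. ✓
Subprime: no collateral gives 208 − 0 = 208; collateral gives 363 − 193 = 170. No deviation. ✓
Neither type gains from mimicking the other.

Yes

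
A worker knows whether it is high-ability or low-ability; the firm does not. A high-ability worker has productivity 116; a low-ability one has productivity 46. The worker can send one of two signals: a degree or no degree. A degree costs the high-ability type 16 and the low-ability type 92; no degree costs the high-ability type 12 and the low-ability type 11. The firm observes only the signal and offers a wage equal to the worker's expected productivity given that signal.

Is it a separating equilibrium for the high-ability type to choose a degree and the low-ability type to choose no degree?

Yes

If types separate, degree earns payment 116 and no degree earns 46.
High-ability: degree gives 116 − 16 = 100; no degree gives 46 − 12 = 34. No deviation. ✓
Low-ability: no degree gives 46 − 11 = 35; degree gives 116 − 92 = 24. No deviation. ✓
Neither type gains from mimicking the other.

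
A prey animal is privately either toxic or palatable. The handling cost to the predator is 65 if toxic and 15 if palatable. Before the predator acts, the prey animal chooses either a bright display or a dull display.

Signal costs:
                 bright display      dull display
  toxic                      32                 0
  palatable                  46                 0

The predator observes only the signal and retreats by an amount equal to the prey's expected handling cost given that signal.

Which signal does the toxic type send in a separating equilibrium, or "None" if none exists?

None

Try toxic → bright display, palatable → dull display:
  If types separate, bright display earns payment 65 and dull display earns 15.
  Toxic: bright display gives 65 − 32 = 33; dull display gives 15 − 0 = 15. No deviation. ✓
  Palatable: dull display gives 15 − 0 = 15; bright display gives 65 − 46 = 19. Would deviate. ✗
Try toxic → dull display, palatable → bright display:
  If types separate, dull display earns payment 65 and bright display earns 15.
  Toxic: dull display gives 65 − 0 = 65; bright display gives 15 − 32 = -17. No deviation. ✓
  Palatable: bright display gives 15 − 46 = -31; dull display gives 65 − 0 = 65. Would deviate. ✗
Neither assignment is incentive-compatible.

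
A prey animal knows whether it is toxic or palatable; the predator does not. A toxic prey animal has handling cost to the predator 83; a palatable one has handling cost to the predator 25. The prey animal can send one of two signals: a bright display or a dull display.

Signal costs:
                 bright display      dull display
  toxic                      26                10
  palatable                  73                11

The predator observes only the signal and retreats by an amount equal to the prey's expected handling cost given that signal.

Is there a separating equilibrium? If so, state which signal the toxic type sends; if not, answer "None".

bright display

Try toxic → bright display, palatable → dull display:
  Under separation the predator infers type exactly: bright display → toxic (pays 83), dull display → palatable (pays 25).
  Toxic: bright display gives 83 − 26 = 57; dull display gives 25 − 10 = 15. No deviation. ✓
  Palatable: dull display gives 25 − 11 = 14; bright display gives 83 − 73 = 10. No deviation. ✓
Both hold — the toxic type sends bright display.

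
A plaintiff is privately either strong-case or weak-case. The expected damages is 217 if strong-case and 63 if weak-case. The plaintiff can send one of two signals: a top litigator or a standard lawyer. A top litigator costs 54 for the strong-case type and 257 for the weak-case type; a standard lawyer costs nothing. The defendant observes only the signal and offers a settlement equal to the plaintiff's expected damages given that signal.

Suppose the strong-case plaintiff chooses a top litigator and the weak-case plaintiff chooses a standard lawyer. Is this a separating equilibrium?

Yes

Under separation the defendant infers type exactly: top litigator → strong-case (pays 217), standard lawyer → weak-case (pays 63).
Strong-case: top litigator gives 217 − 54 = 163; standard lawyer gives 63 − 0 = 63. No deviation. ✓
Weak-case: standard lawyer gives 63 − 0 = 63; top litigator gives 217 − 257 = -40. No deviation. ✓
Neither type gains from mimicking the other.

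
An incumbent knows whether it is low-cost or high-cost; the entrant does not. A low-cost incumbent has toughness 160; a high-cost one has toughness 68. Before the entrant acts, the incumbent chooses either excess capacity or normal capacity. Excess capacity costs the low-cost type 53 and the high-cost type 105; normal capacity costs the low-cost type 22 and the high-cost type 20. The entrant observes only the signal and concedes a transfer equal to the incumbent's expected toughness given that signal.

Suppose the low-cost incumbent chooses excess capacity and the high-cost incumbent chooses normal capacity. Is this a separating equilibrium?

If types separate, excess capacity earns payment 160 and normal capacity earns 68.
Low-cost: excess capacity gives 160 − 53 = 107; normal capacity gives 68 − 22 = 46. No deviation. ✓
High-cost: normal capacity gives 68 − 20 = 48; excess capacity gives 160 − 105 = 55. Would deviate. ✗

No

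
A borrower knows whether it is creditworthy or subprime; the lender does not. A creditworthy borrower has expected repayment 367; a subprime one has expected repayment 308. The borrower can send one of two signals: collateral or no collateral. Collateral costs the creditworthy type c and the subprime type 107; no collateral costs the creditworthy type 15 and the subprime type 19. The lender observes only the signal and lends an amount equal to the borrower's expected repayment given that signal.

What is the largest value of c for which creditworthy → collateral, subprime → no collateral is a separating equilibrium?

74

Under separation: collateral → creditworthy (pays 367); no collateral → subprime (pays 308).
Subprime: 308 − 19 = 289 ≥ 367 − 107 = 260. Holds regardless of c. ✓
Creditworthy: 367 − c ≥ 308 − 15, so c ≤ 367 − 293 = 74.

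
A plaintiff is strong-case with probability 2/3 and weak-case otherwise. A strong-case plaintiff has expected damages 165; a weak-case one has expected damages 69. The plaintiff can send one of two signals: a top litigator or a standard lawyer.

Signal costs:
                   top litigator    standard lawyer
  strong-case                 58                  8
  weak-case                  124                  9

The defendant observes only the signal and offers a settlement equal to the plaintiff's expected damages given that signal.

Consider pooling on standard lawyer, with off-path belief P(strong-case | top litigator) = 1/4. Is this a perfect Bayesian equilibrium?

On the equilibrium path (standard lawyer) the defendant holds the prior 2/3 and pays 2/3·165 + 1/3·69 = 133. Off-path (top litigator) belief 1/4 gives 1/4·165 + 3/4·69 = 93.
Strong-case: standard lawyer gives 133 − 8 = 125; top litigator gives 93 − 58 = 35. Stays. ✓
Weak-case: standard lawyer gives 133 − 9 = 124; top litigator gives 93 − 124 = -31. Stays. ✓
Beliefs are Bayes-consistent on-path and both types best-respond.

Yes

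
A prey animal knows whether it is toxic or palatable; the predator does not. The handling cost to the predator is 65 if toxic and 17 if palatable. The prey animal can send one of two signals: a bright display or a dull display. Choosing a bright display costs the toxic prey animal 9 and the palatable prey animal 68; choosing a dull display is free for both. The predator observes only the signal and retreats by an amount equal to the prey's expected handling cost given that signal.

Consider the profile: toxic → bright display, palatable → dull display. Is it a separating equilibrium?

If types separate, bright display earns payment 65 and dull display earns 17.
Toxic: bright display gives 65 − 9 = 56; dull display gives 17 − 0 = 17. No deviation. ✓
Palatable: dull display gives 17 − 0 = 17; bright display gives 65 − 68 = -3. No deviation. ✓
Both incentive constraints hold.

Yes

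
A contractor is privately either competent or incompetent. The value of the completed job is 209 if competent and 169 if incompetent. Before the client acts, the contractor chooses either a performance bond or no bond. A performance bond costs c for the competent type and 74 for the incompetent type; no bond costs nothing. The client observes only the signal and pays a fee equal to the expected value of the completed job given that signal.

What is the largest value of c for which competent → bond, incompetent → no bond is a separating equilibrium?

40

Under separation: bond → competent (pays 209); no bond → incompetent (pays 169).
Incompetent: 169 − 0 = 169 ≥ 209 − 74 = 135. Holds regardless of c. ✓
Competent: 209 − c ≥ 169 − 0, so c ≤ 209 − 169 = 40.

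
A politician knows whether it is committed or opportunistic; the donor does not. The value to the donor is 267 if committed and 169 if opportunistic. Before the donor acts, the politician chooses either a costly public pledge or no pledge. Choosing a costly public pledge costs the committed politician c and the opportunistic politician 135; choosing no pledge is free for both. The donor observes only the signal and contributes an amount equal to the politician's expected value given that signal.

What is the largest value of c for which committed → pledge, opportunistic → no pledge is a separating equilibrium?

Under separation: pledge → committed (pays 267); no pledge → opportunistic (pays 169).
Opportunistic: 169 − 0 = 169 ≥ 267 − 135 = 132. Holds regardless of c. ✓
Committed: 267 − c ≥ 169 − 0, so c ≤ 267 − 169 = 98.

98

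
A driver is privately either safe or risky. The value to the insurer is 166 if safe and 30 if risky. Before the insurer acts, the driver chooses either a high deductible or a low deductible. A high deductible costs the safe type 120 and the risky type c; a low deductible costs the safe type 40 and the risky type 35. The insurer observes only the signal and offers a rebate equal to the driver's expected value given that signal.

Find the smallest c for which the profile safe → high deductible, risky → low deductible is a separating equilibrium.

171

Under separation: high deductible → safe (pays 166); low deductible → risky (pays 30).
Safe: 166 − 120 = 46 ≥ 30 − 40 = -10. Holds regardless of c. ✓
Risky: 30 − 35 ≥ 166 − c, so c ≥ 166 − -5 = 171.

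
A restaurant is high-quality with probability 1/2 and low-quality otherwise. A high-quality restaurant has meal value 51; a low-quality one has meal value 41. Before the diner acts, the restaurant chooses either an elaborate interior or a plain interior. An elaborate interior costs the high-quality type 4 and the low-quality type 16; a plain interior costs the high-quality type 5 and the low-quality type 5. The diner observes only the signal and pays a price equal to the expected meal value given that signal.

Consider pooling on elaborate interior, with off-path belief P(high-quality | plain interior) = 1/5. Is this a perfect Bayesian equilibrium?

No

On the equilibrium path (elaborate interior) the diner holds the prior 1/2 and pays 1/2·51 + 1/2·41 = 46. Off-path (plain interior) belief 1/5 gives 1/5·51 + 4/5·41 = 43.
High-quality: elaborate interior gives 46 − 4 = 42; plain interior gives 43 − 5 = 38. Stays. ✓
Low-quality: elaborate interior gives 46 − 16 = 30; plain interior gives 43 − 5 = 38. Deviates. ✗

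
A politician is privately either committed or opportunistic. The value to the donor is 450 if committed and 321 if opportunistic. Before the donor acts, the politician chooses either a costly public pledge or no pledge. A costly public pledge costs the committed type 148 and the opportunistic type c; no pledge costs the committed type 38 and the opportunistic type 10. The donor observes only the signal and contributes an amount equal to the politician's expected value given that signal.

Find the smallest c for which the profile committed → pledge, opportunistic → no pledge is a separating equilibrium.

Under separation: pledge → committed (pays 450); no pledge → opportunistic (pays 321).
Committed: 450 − 148 = 302 ≥ 321 − 38 = 283. Holds regardless of c. ✓
Opportunistic: 321 − 10 ≥ 450 − c, so c ≥ 450 − 311 = 139.

139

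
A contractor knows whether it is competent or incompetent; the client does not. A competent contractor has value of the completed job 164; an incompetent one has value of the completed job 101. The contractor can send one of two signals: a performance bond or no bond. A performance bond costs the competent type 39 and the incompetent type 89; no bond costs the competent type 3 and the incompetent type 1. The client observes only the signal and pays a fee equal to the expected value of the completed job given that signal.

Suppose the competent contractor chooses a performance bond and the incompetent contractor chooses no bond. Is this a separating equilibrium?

If types separate, bond earns payment 164 and no bond earns 101.
Competent: bond gives 164 − 39 = 125; no bond gives 101 − 3 = 98. No deviation. ✓
Incompetent: no bond gives 101 − 1 = 100; bond gives 164 − 89 = 75. No deviation. ✓
Neither type gains from mimicking the other.

Yes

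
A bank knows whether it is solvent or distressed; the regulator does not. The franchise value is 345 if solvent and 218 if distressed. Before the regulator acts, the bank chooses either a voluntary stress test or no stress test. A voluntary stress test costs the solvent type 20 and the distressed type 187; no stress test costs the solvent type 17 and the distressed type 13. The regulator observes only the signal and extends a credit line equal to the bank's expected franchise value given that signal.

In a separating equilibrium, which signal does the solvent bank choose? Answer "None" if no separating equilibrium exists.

Try solvent → stress test, distressed → no stress test:
  If types separate, stress test earns payment 345 and no stress test earns 218.
  Solvent: stress test gives 345 − 20 = 325; no stress test gives 218 − 17 = 201. No deviation. ✓
  Distressed: no stress test gives 218 − 13 = 205; stress test gives 345 − 187 = 158. No deviation. ✓
Both hold — the solvent type sends stress test.

stress test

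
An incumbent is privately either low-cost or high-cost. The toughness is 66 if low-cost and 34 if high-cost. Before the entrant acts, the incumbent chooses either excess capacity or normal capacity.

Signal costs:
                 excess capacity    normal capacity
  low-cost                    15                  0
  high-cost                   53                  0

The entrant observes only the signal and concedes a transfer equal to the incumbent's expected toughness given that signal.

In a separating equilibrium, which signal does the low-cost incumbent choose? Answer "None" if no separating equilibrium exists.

excess capacity

Try low-cost → excess capacity, high-cost → normal capacity:
  Under separation the entrant infers type exactly: excess capacity → low-cost (pays 66), normal capacity → high-cost (pays 34).
  Low-cost: excess capacity gives 66 − 15 = 51; normal capacity gives 34 − 0 = 34. No deviation. ✓
  High-cost: normal capacity gives 34 − 0 = 34; excess capacity gives 66 − 53 = 13. No deviation. ✓
Both hold — the low-cost type sends excess capacity.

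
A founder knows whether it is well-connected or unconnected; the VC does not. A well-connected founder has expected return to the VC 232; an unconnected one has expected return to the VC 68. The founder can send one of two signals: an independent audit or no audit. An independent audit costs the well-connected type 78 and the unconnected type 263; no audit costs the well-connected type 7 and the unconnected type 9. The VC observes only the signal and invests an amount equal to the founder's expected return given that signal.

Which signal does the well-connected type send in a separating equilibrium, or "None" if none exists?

Try well-connected → audit, unconnected → no audit:
  If types separate, audit earns payment 232 and no audit earns 68.
  Well-connected: audit gives 232 − 78 = 154; no audit gives 68 − 7 = 61. No deviation. ✓
  Unconnected: no audit gives 68 − 9 = 59; audit gives 232 − 263 = -31. No deviation. ✓
Both hold — the well-connected type sends audit.

audit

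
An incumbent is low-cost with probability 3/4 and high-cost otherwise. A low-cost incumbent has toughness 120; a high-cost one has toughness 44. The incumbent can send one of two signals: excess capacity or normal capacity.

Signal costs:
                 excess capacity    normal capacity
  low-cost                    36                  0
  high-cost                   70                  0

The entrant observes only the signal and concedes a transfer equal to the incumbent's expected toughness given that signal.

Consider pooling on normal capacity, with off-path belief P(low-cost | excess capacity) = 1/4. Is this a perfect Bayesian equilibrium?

Yes

On the equilibrium path (normal capacity) the entrant holds the prior 3/4 and pays 3/4·120 + 1/4·44 = 101. Off-path (excess capacity) belief 1/4 gives 1/4·120 + 3/4·44 = 63.
Low-cost: normal capacity gives 101 − 0 = 101; excess capacity gives 63 − 36 = 27. Stays. ✓
High-cost: normal capacity gives 101 − 0 = 101; excess capacity gives 63 − 70 = -7. Stays. ✓
Beliefs are Bayes-consistent on-path and both types best-respond.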